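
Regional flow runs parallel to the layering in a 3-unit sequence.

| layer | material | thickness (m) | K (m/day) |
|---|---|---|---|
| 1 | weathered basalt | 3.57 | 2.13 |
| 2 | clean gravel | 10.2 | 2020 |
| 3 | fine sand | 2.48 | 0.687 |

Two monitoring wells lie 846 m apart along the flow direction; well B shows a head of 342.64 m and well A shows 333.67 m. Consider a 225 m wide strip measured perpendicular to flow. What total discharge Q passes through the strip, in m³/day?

49200

Flow is parallel to layering, so each bed carries its own Darcy discharge and the transmissivities add.
Σ(K_i·b_i) = 2.13×3.57 + 2020×10.2 + 0.687×2.48 = 20613 m²/day.
Hydraulic gradient i = (342.64 − 333.67) / 846 = 8.97 / 846 = 0.01060.
Q = Σ(K_i·b_i) · W · i = 20613 × 225 × 0.01060 = 49176 m³/day.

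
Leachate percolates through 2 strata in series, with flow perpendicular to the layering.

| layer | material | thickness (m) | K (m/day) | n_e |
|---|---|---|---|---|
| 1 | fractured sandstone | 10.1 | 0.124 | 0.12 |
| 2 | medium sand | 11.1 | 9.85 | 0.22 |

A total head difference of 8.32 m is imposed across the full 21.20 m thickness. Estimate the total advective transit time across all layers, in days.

With flow normal to the layers, continuity requires the same specific discharge q through every layer.
Σ(b_i/K_i) = 10.1/0.124 + 11.1/9.85 = 82.58 d.
q = Δh / Σ(b_i/K_i) = 8.32 / 82.58 = 0.1008 m/day.
In each layer the seepage velocity is v_i = q/n_i, so the layer transit time is t_i = b_i·n_i / q:
  layer 1 (fractured sandstone): t_1 = 10.1 × 0.12 / 0.1008 = 12.03 d
  layer 2 (medium sand): t_2 = 11.1 × 0.22 / 0.1008 = 24.24 d
Total t = Σ t_i = 36.27 days.

36.3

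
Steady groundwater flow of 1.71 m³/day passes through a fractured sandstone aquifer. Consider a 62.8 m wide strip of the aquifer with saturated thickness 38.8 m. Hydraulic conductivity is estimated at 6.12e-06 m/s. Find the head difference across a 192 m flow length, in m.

0.255

Convert K: 6.12e-06 m/s × 86400 = 0.5288 m/day.
Cross-sectional area A = 62.8 × 38.8 = 2437 m².
From Q = K·A·i, i = Q / (K·A) = 1.71 / (0.5288 × 2437) = 0.001327.
Head loss Δh = i · L = 0.001327 × 192 = 0.2548 m.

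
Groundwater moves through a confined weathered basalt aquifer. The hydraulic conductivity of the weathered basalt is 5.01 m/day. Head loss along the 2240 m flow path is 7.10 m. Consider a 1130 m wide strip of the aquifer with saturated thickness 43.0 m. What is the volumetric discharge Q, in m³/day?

772

Cross-sectional area A = 1130 × 43.0 = 48590 m².
Hydraulic gradient i = Δh / L = 7.10 / 2240 = 0.003170.
Darcy's law: Q = K · A · i = 5.010 × 48590 × 0.003170 = 771.6 m³/day.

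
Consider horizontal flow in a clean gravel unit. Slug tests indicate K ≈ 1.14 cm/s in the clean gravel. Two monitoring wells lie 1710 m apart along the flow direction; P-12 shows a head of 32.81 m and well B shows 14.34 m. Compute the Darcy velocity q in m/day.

10.6

Convert K: 1.14 cm/s × 864 = 985.0 m/day.
Hydraulic gradient i = (32.81 − 14.34) / 1710 = 18.47 / 1710 = 0.01080.
Specific discharge q = K · i = 985.0 × 0.01080 = 10.64 m/day.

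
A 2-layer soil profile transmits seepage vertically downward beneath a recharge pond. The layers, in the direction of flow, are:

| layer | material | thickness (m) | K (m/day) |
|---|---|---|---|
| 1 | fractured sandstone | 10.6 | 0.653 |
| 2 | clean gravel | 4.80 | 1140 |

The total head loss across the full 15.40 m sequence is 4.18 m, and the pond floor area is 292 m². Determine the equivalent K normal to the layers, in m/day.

0.948

Flow is perpendicular to layering, so the layers act in series and the equivalent K is the thickness-weighted harmonic mean.
Total thickness L = 10.6 + 4.80 = 15.40 m.
Σ(b_i/K_i) = 10.6/0.653 + 4.80/1140 = 16.24 d.
K_eq = L / Σ(b_i/K_i) = 15.40 / 16.24 = 0.9485 m/day.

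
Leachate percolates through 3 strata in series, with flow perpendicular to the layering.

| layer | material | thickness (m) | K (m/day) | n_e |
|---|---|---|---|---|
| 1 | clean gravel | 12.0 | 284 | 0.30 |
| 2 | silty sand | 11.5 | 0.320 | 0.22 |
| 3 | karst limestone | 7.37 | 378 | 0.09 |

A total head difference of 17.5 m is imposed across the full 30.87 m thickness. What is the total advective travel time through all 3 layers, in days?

14.0

With flow normal to the layers, continuity requires the same specific discharge q through every layer.
Σ(b_i/K_i) = 12.0/284 + 11.5/0.320 + 7.37/378 = 36.00 d.
q = Δh / Σ(b_i/K_i) = 17.5 / 36.00 = 0.4861 m/day.
In each layer the seepage velocity is v_i = q/n_i, so the layer transit time is t_i = b_i·n_i / q:
  layer 1 (clean gravel): t_1 = 12.0 × 0.30 / 0.4861 = 7.406 d
  layer 2 (silty sand): t_2 = 11.5 × 0.22 / 0.4861 = 5.204 d
  layer 3 (karst limestone): t_3 = 7.37 × 0.09 / 0.4861 = 1.364 d
Total t = Σ t_i = 13.97 days.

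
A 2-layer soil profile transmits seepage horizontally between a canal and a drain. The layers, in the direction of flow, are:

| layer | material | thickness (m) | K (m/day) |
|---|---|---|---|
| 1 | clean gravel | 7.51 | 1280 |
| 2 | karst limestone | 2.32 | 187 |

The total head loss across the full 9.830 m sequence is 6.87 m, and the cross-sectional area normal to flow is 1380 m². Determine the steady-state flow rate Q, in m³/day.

519000

Flow is perpendicular to layering, so the layers act in series and the equivalent K is the thickness-weighted harmonic mean.
Total thickness L = 7.51 + 2.32 = 9.830 m.
Σ(b_i/K_i) = 7.51/1280 + 2.32/187 = 0.01827 d.
K_eq = L / Σ(b_i/K_i) = 9.830 / 0.01827 = 537.9 m/day.
Q = K_eq · A · (Δh/L) = 537.9 × 1380 × (6.87/9.830) = 5.188e+05 m³/day.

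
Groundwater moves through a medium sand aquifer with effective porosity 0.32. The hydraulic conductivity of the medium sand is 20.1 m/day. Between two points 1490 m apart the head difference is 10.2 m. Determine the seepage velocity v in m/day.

0.430

Hydraulic gradient i = Δh / L = 10.2 / 1490 = 0.006846.
Darcy flux q = K · i = 20.10 × 0.006846 = 0.1376 m/day.
Seepage velocity v = q / n_e = 0.1376 / 0.32 = 0.4300 m/day.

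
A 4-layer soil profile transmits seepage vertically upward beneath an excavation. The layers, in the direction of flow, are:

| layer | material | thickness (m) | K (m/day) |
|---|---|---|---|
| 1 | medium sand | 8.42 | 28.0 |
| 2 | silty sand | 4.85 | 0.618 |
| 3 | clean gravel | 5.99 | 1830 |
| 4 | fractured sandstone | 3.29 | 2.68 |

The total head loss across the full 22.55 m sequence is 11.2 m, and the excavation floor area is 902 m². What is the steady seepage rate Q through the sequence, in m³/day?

Flow is perpendicular to layering, so the layers act in series and the equivalent K is the thickness-weighted harmonic mean.
Total thickness L = 8.42 + 4.85 + 5.99 + 3.29 = 22.55 m.
Σ(b_i/K_i) = 8.42/28.0 + 4.85/0.618 + 5.99/1830 + 3.29/2.68 = 9.379 d.
K_eq = L / Σ(b_i/K_i) = 22.55 / 9.379 = 2.404 m/day.
Q = K_eq · A · (Δh/L) = 2.404 × 902 × (11.2/22.55) = 1077 m³/day.

1080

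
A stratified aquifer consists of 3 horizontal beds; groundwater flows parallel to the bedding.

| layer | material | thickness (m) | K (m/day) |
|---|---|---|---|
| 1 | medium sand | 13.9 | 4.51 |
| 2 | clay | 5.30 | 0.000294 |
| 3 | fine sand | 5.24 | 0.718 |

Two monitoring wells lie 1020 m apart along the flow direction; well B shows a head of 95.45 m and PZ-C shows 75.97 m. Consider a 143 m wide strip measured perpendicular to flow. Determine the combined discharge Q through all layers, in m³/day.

Flow is parallel to layering, so each bed carries its own Darcy discharge and the transmissivities add.
Σ(K_i·b_i) = 4.51×13.9 + 0.000294×5.30 + 0.718×5.24 = 66.45 m²/day.
Hydraulic gradient i = (95.45 − 75.97) / 1020 = 19.48 / 1020 = 0.01910.
Q = Σ(K_i·b_i) · W · i = 66.45 × 143 × 0.01910 = 181.5 m³/day.

181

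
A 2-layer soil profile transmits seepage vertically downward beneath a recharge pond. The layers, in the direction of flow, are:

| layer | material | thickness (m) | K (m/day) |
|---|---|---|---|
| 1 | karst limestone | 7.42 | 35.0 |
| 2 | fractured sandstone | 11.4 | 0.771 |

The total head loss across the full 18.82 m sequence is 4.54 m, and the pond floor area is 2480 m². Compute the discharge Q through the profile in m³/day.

751

Flow is perpendicular to layering, so the layers act in series and the equivalent K is the thickness-weighted harmonic mean.
Total thickness L = 7.42 + 11.4 = 18.82 m.
Σ(b_i/K_i) = 7.42/35.0 + 11.4/0.771 = 15.00 d.
K_eq = L / Σ(b_i/K_i) = 18.82 / 15.00 = 1.255 m/day.
Q = K_eq · A · (Δh/L) = 1.255 × 2480 × (4.54/18.82) = 750.7 m³/day.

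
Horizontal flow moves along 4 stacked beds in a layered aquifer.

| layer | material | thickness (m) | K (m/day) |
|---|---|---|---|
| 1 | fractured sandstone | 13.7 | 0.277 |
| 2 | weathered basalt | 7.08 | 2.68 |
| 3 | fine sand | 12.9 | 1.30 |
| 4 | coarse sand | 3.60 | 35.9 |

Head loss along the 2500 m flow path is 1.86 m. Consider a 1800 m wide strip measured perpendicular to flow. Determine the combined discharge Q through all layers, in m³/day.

Flow is parallel to layering, so each bed carries its own Darcy discharge and the transmissivities add.
Σ(K_i·b_i) = 0.277×13.7 + 2.68×7.08 + 1.30×12.9 + 35.9×3.60 = 168.8 m²/day.
Hydraulic gradient i = Δh / L = 1.86 / 2500 = 0.0007440.
Q = Σ(K_i·b_i) · W · i = 168.8 × 1800 × 0.0007440 = 226.0 m³/day.

226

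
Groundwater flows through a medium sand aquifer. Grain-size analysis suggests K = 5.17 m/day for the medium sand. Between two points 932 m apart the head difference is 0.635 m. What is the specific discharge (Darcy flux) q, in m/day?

Hydraulic gradient i = Δh / L = 0.635 / 932 = 0.0006813.
Specific discharge q = K · i = 5.170 × 0.0006813 = 0.003522 m/day.

0.00352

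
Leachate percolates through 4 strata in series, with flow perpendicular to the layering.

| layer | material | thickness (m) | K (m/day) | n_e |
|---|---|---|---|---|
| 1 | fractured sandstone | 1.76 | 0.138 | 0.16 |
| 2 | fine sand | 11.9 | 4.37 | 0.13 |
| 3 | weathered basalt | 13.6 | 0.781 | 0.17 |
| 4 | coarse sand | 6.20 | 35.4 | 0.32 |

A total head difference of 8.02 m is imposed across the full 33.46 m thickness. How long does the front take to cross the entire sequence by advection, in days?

25.3

With flow normal to the layers, continuity requires the same specific discharge q through every layer.
Σ(b_i/K_i) = 1.76/0.138 + 11.9/4.37 + 13.6/0.781 + 6.20/35.4 = 33.07 d.
q = Δh / Σ(b_i/K_i) = 8.02 / 33.07 = 0.2425 m/day.
In each layer the seepage velocity is v_i = q/n_i, so the layer transit time is t_i = b_i·n_i / q:
  layer 1 (fractured sandstone): t_1 = 1.76 × 0.16 / 0.2425 = 1.161 d
  layer 2 (fine sand): t_2 = 11.9 × 0.13 / 0.2425 = 6.378 d
  layer 3 (weathered basalt): t_3 = 13.6 × 0.17 / 0.2425 = 9.532 d
  layer 4 (coarse sand): t_4 = 6.20 × 0.32 / 0.2425 = 8.180 d
Total t = Σ t_i = 25.25 days.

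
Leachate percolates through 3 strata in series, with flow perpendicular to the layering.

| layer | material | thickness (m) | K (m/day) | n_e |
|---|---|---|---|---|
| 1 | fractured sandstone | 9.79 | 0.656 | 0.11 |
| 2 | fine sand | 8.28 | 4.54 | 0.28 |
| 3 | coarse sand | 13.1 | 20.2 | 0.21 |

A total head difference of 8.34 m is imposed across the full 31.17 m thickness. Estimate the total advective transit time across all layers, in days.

With flow normal to the layers, continuity requires the same specific discharge q through every layer.
Σ(b_i/K_i) = 9.79/0.656 + 8.28/4.54 + 13.1/20.2 = 17.40 d.
q = Δh / Σ(b_i/K_i) = 8.34 / 17.40 = 0.4794 m/day.
In each layer the seepage velocity is v_i = q/n_i, so the layer transit time is t_i = b_i·n_i / q:
  layer 1 (fractured sandstone): t_1 = 9.79 × 0.11 / 0.4794 = 2.246 d
  layer 2 (fine sand): t_2 = 8.28 × 0.28 / 0.4794 = 4.836 d
  layer 3 (coarse sand): t_3 = 13.1 × 0.21 / 0.4794 = 5.738 d
Total t = Σ t_i = 12.82 days.

12.8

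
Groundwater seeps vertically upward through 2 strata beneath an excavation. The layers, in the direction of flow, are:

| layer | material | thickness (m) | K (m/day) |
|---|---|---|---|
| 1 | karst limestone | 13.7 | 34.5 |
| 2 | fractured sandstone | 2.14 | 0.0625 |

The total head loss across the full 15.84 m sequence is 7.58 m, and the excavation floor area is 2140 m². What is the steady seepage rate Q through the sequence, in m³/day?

468

Flow is perpendicular to layering, so the layers act in series and the equivalent K is the thickness-weighted harmonic mean.
Total thickness L = 13.7 + 2.14 = 15.84 m.
Σ(b_i/K_i) = 13.7/34.5 + 2.14/0.0625 = 34.64 d.
K_eq = L / Σ(b_i/K_i) = 15.84 / 34.64 = 0.4573 m/day.
Q = K_eq · A · (Δh/L) = 0.4573 × 2140 × (7.58/15.84) = 468.3 m³/day.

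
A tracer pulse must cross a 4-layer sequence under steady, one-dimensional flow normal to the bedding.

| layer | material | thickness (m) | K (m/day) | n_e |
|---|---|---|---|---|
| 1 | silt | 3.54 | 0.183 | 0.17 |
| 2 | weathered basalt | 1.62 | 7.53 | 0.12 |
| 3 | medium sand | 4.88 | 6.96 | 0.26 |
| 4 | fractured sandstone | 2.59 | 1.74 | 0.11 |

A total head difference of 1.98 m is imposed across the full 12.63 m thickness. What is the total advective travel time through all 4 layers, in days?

25.8

With flow normal to the layers, continuity requires the same specific discharge q through every layer.
Σ(b_i/K_i) = 3.54/0.183 + 1.62/7.53 + 4.88/6.96 + 2.59/1.74 = 21.75 d.
q = Δh / Σ(b_i/K_i) = 1.98 / 21.75 = 0.09104 m/day.
In each layer the seepage velocity is v_i = q/n_i, so the layer transit time is t_i = b_i·n_i / q:
  layer 1 (silt): t_1 = 3.54 × 0.17 / 0.09104 = 6.610 d
  layer 2 (weathered basalt): t_2 = 1.62 × 0.12 / 0.09104 = 2.135 d
  layer 3 (medium sand): t_3 = 4.88 × 0.26 / 0.09104 = 13.94 d
  layer 4 (fractured sandstone): t_4 = 2.59 × 0.11 / 0.09104 = 3.129 d
Total t = Σ t_i = 25.81 days.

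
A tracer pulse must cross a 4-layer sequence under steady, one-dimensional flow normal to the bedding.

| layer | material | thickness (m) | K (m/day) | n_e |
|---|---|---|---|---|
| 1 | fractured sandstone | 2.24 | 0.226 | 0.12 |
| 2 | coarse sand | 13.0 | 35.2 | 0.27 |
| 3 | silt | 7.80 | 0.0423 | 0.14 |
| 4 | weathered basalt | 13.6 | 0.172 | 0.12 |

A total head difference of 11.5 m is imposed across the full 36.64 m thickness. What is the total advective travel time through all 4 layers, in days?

With flow normal to the layers, continuity requires the same specific discharge q through every layer.
Σ(b_i/K_i) = 2.24/0.226 + 13.0/35.2 + 7.80/0.0423 + 13.6/0.172 = 273.7 d.
q = Δh / Σ(b_i/K_i) = 11.5 / 273.7 = 0.04201 m/day.
In each layer the seepage velocity is v_i = q/n_i, so the layer transit time is t_i = b_i·n_i / q:
  layer 1 (fractured sandstone): t_1 = 2.24 × 0.12 / 0.04201 = 6.399 d
  layer 2 (coarse sand): t_2 = 13.0 × 0.27 / 0.04201 = 83.55 d
  layer 3 (silt): t_3 = 7.80 × 0.14 / 0.04201 = 25.99 d
  layer 4 (weathered basalt): t_4 = 13.6 × 0.12 / 0.04201 = 38.85 d
Total t = Σ t_i = 154.8 days.

155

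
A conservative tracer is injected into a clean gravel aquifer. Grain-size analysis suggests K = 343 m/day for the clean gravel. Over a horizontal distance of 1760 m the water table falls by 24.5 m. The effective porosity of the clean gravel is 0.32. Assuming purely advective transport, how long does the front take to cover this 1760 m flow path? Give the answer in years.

Hydraulic gradient i = Δh / L = 24.5 / 1760 = 0.01392.
Darcy flux q = K · i = 343.0 × 0.01392 = 4.775 m/day.
Seepage velocity v = q / n_e = 4.775 / 0.32 = 14.92 m/day.
Travel time t = L / v = 1760 / 14.92 = 118.0 days = 0.3229 years.

0.323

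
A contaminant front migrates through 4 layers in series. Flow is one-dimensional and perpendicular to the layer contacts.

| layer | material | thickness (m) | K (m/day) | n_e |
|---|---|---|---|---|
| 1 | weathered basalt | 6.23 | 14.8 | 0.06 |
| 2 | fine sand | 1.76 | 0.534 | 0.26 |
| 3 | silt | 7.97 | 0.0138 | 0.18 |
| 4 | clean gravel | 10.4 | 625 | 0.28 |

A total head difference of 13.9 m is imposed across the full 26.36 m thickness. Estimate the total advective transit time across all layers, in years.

With flow normal to the layers, continuity requires the same specific discharge q through every layer.
Σ(b_i/K_i) = 6.23/14.8 + 1.76/0.534 + 7.97/0.0138 + 10.4/625 = 581.3 d.
q = Δh / Σ(b_i/K_i) = 13.9 / 581.3 = 0.02391 m/day.
In each layer the seepage velocity is v_i = q/n_i, so the layer transit time is t_i = b_i·n_i / q:
  layer 1 (weathered basalt): t_1 = 6.23 × 0.06 / 0.02391 = 15.63 d
  layer 2 (fine sand): t_2 = 1.76 × 0.26 / 0.02391 = 19.14 d
  layer 3 (silt): t_3 = 7.97 × 0.18 / 0.02391 = 59.99 d
  layer 4 (clean gravel): t_4 = 10.4 × 0.28 / 0.02391 = 121.8 d
Total t = Σ t_i = 216.5 days = 0.5928 years.

0.593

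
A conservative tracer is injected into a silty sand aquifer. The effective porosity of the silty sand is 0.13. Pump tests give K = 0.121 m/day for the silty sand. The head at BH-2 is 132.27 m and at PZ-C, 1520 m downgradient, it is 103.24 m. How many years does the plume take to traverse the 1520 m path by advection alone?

Hydraulic gradient i = (132.27 − 103.24) / 1520 = 29.03 / 1520 = 0.01910.
Darcy flux q = K · i = 0.1210 × 0.01910 = 0.002311 m/day.
Seepage velocity v = q / n_e = 0.002311 / 0.13 = 0.01778 m/day.
Travel time t = L / v = 1520 / 0.01778 = 85506 days = 234.1 years.

234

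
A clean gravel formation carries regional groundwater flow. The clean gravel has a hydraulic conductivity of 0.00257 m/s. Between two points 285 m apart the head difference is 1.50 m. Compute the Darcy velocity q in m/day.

1.17

Convert K: 0.00257 m/s × 86400 = 222.0 m/day.
Hydraulic gradient i = Δh / L = 1.50 / 285 = 0.005263.
Specific discharge q = K · i = 222.0 × 0.005263 = 1.169 m/day.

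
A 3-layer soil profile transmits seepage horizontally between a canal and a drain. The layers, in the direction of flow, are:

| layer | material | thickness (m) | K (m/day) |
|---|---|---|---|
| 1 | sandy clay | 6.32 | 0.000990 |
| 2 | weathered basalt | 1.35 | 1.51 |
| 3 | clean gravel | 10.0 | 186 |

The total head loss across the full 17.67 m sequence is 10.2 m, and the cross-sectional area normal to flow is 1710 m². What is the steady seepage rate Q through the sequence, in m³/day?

Flow is perpendicular to layering, so the layers act in series and the equivalent K is the thickness-weighted harmonic mean.
Total thickness L = 6.32 + 1.35 + 10.0 = 17.67 m.
Σ(b_i/K_i) = 6.32/0.000990 + 1.35/1.51 + 10.0/186 = 6385 d.
K_eq = L / Σ(b_i/K_i) = 17.67 / 6385 = 0.002768 m/day.
Q = K_eq · A · (Δh/L) = 0.002768 × 1710 × (10.2/17.67) = 2.732 m³/day.

2.73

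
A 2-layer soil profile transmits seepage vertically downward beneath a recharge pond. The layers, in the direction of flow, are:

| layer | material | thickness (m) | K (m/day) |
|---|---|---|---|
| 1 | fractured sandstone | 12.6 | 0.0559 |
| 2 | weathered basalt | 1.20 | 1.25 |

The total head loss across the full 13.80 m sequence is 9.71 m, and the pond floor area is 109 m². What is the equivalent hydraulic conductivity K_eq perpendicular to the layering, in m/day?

Flow is perpendicular to layering, so the layers act in series and the equivalent K is the thickness-weighted harmonic mean.
Total thickness L = 12.6 + 1.20 = 13.80 m.
Σ(b_i/K_i) = 12.6/0.0559 + 1.20/1.25 = 226.4 d.
K_eq = L / Σ(b_i/K_i) = 13.80 / 226.4 = 0.06096 m/day.

0.0610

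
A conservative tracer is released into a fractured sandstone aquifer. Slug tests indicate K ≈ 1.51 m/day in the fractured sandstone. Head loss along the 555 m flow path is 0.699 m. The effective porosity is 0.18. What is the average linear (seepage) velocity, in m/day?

0.0106

Hydraulic gradient i = Δh / L = 0.699 / 555 = 0.001259.
Darcy flux q = K · i = 1.510 × 0.001259 = 0.001902 m/day.
Seepage velocity v = q / n_e = 0.001902 / 0.18 = 0.01057 m/day.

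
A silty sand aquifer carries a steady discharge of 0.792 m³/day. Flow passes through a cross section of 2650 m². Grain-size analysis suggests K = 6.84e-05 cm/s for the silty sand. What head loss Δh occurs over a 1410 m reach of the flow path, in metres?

Convert K: 6.84e-05 cm/s × 864 = 0.05910 m/day.
From Q = K·A·i, i = Q / (K·A) = 0.792 / (0.05910 × 2650) = 0.005057.
Head loss Δh = i · L = 0.005057 × 1410 = 7.131 m.

7.13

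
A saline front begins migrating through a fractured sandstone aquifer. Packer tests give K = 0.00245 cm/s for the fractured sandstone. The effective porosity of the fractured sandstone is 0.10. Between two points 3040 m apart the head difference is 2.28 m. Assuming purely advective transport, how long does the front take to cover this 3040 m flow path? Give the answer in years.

Convert K: 0.00245 cm/s × 864 = 2.117 m/day.
Hydraulic gradient i = Δh / L = 2.28 / 3040 = 0.0007500.
Darcy flux q = K · i = 2.117 × 0.0007500 = 0.001588 m/day.
Seepage velocity v = q / n_e = 0.001588 / 0.10 = 0.01588 m/day.
Travel time t = L / v = 3040 / 0.01588 = 1.915e+05 days = 524.3 years.

524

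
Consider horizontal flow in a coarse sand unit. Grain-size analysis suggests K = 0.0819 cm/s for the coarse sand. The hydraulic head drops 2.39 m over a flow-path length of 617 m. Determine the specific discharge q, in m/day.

Convert K: 0.0819 cm/s × 864 = 70.76 m/day.
Hydraulic gradient i = Δh / L = 2.39 / 617 = 0.003874.
Specific discharge q = K · i = 70.76 × 0.003874 = 0.2741 m/day.

0.274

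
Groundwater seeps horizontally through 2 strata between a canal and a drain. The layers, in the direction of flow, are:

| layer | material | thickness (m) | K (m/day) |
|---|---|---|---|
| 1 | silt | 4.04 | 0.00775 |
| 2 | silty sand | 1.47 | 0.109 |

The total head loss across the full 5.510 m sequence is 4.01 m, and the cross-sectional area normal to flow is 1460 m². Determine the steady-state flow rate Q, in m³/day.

Flow is perpendicular to layering, so the layers act in series and the equivalent K is the thickness-weighted harmonic mean.
Total thickness L = 4.04 + 1.47 = 5.510 m.
Σ(b_i/K_i) = 4.04/0.00775 + 1.47/0.109 = 534.8 d.
K_eq = L / Σ(b_i/K_i) = 5.510 / 534.8 = 0.01030 m/day.
Q = K_eq · A · (Δh/L) = 0.01030 × 1460 × (4.01/5.510) = 10.95 m³/day.

10.9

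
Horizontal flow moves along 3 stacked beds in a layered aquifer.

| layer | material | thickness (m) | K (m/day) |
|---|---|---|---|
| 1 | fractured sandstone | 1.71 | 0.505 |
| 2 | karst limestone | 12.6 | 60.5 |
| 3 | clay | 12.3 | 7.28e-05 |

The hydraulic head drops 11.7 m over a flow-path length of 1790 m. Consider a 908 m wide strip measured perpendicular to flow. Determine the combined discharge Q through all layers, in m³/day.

Flow is parallel to layering, so each bed carries its own Darcy discharge and the transmissivities add.
Σ(K_i·b_i) = 0.505×1.71 + 60.5×12.6 + 7.28e-05×12.3 = 763.2 m²/day.
Hydraulic gradient i = Δh / L = 11.7 / 1790 = 0.006536.
Q = Σ(K_i·b_i) · W · i = 763.2 × 908 × 0.006536 = 4529 m³/day.

4530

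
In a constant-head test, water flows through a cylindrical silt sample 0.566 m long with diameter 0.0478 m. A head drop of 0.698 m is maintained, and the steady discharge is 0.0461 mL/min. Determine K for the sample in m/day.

Cross-sectional area A = π·(d/2)² = π × (0.0478/2)² = 0.001795 m².
Convert discharge: 0.0461 mL/min = 7.683e-10 m³/s.
Darcy's law rearranged: K = Q·L / (A·Δh) = 7.683e-10 × 0.566 / (0.001795 × 0.698) = 3.472e-07 m/s = 0.03000 m/day.

0.0300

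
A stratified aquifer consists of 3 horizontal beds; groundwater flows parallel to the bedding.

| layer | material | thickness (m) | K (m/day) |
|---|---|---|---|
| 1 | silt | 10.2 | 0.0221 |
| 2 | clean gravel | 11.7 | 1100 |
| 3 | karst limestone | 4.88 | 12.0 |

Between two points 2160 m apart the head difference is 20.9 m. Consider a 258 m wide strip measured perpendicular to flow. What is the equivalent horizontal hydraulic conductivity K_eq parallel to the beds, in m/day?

483

Flow is parallel to layering, so each bed carries its own Darcy discharge and the transmissivities add.
Σ(K_i·b_i) = 0.0221×10.2 + 1100×11.7 + 12.0×4.88 = 12929 m²/day.
Total thickness b = 26.78 m, so K_eq = Σ(K_i·b_i)/b = 482.8 m/day.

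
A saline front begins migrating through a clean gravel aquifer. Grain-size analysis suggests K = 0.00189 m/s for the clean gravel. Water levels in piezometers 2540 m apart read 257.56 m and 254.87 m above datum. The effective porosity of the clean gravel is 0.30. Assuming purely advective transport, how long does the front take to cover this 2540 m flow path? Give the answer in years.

Convert K: 0.00189 m/s × 86400 = 163.3 m/day.
Hydraulic gradient i = (257.56 − 254.87) / 2540 = 2.69 / 2540 = 0.001059.
Darcy flux q = K · i = 163.3 × 0.001059 = 0.1729 m/day.
Seepage velocity v = q / n_e = 0.1729 / 0.30 = 0.5765 m/day.
Travel time t = L / v = 2540 / 0.5765 = 4406 days = 12.06 years.

12.1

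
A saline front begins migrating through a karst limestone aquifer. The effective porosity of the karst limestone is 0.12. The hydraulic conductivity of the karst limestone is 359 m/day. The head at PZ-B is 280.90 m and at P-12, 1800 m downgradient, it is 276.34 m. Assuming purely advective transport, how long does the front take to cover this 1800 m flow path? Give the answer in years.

Hydraulic gradient i = (280.90 − 276.34) / 1800 = 4.56 / 1800 = 0.002533.
Darcy flux q = K · i = 359.0 × 0.002533 = 0.9095 m/day.
Seepage velocity v = q / n_e = 0.9095 / 0.12 = 7.579 m/day.
Travel time t = L / v = 1800 / 7.579 = 237.5 days = 0.6502 years.

0.650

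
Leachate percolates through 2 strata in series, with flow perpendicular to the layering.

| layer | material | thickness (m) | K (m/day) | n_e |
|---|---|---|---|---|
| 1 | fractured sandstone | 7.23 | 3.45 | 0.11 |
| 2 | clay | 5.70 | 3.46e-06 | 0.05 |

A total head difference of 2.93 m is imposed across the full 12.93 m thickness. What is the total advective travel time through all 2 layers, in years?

1660

With flow normal to the layers, continuity requires the same specific discharge q through every layer.
Σ(b_i/K_i) = 7.23/3.45 + 5.70/3.46e-06 = 1.647e+06 d.
q = Δh / Σ(b_i/K_i) = 2.93 / 1.647e+06 = 1.779e-06 m/day.
In each layer the seepage velocity is v_i = q/n_i, so the layer transit time is t_i = b_i·n_i / q:
  layer 1 (fractured sandstone): t_1 = 7.23 × 0.11 / 1.779e-06 = 4.472e+05 d
  layer 2 (clay): t_2 = 5.70 × 0.05 / 1.779e-06 = 1.602e+05 d
Total t = Σ t_i = 6.074e+05 days = 1663 years.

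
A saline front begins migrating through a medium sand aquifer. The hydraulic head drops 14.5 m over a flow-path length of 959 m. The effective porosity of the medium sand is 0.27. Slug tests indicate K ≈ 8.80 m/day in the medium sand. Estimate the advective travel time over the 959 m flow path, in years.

Hydraulic gradient i = Δh / L = 14.5 / 959 = 0.01512.
Darcy flux q = K · i = 8.800 × 0.01512 = 0.1331 m/day.
Seepage velocity v = q / n_e = 0.1331 / 0.27 = 0.4928 m/day.
Travel time t = L / v = 959 / 0.4928 = 1946 days = 5.328 years.

5.33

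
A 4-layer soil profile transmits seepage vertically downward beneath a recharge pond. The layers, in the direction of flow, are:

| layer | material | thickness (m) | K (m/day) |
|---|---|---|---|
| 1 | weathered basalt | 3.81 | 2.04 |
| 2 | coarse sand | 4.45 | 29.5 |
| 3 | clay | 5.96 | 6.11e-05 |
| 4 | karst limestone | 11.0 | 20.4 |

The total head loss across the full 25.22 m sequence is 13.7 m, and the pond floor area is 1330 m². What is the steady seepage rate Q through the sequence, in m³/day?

0.187

Flow is perpendicular to layering, so the layers act in series and the equivalent K is the thickness-weighted harmonic mean.
Total thickness L = 3.81 + 4.45 + 5.96 + 11.0 = 25.22 m.
Σ(b_i/K_i) = 3.81/2.04 + 4.45/29.5 + 5.96/6.11e-05 + 11.0/20.4 = 97548 d.
K_eq = L / Σ(b_i/K_i) = 25.22 / 97548 = 0.0002585 m/day.
Q = K_eq · A · (Δh/L) = 0.0002585 × 1330 × (13.7/25.22) = 0.1868 m³/day.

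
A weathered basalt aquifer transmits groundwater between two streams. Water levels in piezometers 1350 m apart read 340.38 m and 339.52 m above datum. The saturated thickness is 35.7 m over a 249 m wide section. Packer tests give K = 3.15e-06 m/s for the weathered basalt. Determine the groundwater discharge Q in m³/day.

1.54

Convert K: 3.15e-06 m/s × 86400 = 0.2722 m/day.
Cross-sectional area A = 249 × 35.7 = 8889 m².
Hydraulic gradient i = (340.38 − 339.52) / 1350 = 0.86 / 1350 = 0.0006370.
Darcy's law: Q = K · A · i = 0.2722 × 8889 × 0.0006370 = 1.541 m³/day.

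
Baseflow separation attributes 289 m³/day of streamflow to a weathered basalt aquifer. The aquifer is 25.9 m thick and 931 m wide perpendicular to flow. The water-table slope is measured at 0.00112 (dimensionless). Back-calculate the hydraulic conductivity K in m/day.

Cross-sectional area A = 931 × 25.9 = 24113 m².
Hydraulic gradient i = 0.00112.
From Q = K·A·i, K = Q / (A·i) = 289 / (24113 × 0.001120) = 10.70 m/day.

10.7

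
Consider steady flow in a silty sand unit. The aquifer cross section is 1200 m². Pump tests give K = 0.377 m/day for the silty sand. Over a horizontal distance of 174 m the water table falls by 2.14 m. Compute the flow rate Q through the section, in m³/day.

5.56

Hydraulic gradient i = Δh / L = 2.14 / 174 = 0.01230.
Darcy's law: Q = K · A · i = 0.3770 × 1200 × 0.01230 = 5.564 m³/day.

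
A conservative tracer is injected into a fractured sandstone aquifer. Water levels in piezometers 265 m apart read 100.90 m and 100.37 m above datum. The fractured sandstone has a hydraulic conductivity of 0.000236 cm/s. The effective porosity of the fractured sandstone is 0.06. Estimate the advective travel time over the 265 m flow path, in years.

Convert K: 0.000236 cm/s × 864 = 0.2039 m/day.
Hydraulic gradient i = (100.90 − 100.37) / 265 = 0.53 / 265 = 0.002000.
Darcy flux q = K · i = 0.2039 × 0.002000 = 0.0004078 m/day.
Seepage velocity v = q / n_e = 0.0004078 / 0.06 = 0.006797 m/day.
Travel time t = L / v = 265 / 0.006797 = 38989 days = 106.7 years.

107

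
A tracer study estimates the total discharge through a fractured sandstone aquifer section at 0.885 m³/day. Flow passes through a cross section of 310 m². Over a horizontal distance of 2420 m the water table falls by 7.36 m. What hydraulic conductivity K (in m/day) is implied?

0.939

Hydraulic gradient i = Δh / L = 7.36 / 2420 = 0.003041.
From Q = K·A·i, K = Q / (A·i) = 0.885 / (310.0 × 0.003041) = 0.9387 m/day.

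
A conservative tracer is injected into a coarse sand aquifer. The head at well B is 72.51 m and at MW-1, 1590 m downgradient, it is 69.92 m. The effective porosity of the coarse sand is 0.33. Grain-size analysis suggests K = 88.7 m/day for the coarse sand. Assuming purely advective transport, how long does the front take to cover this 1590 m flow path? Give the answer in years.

Hydraulic gradient i = (72.51 − 69.92) / 1590 = 2.59 / 1590 = 0.001629.
Darcy flux q = K · i = 88.70 × 0.001629 = 0.1445 m/day.
Seepage velocity v = q / n_e = 0.1445 / 0.33 = 0.4378 m/day.
Travel time t = L / v = 1590 / 0.4378 = 3631 days = 9.942 years.

9.94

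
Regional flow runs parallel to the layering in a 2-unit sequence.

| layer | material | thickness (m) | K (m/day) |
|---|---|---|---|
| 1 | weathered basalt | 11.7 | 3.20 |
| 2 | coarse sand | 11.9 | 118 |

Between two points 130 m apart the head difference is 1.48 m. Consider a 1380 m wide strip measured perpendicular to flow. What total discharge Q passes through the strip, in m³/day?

22600

Flow is parallel to layering, so each bed carries its own Darcy discharge and the transmissivities add.
Σ(K_i·b_i) = 3.20×11.7 + 118×11.9 = 1442 m²/day.
Hydraulic gradient i = Δh / L = 1.48 / 130 = 0.01138.
Q = Σ(K_i·b_i) · W · i = 1442 × 1380 × 0.01138 = 22649 m³/day.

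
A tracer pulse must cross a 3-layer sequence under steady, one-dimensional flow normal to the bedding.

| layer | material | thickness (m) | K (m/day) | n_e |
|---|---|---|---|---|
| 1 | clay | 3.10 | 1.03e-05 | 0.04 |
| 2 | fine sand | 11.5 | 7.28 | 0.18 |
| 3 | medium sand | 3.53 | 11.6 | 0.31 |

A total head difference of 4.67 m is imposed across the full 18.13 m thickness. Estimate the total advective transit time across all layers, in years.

580

With flow normal to the layers, continuity requires the same specific discharge q through every layer.
Σ(b_i/K_i) = 3.10/1.03e-05 + 11.5/7.28 + 3.53/11.6 = 3.010e+05 d.
q = Δh / Σ(b_i/K_i) = 4.67 / 3.010e+05 = 1.552e-05 m/day.
In each layer the seepage velocity is v_i = q/n_i, so the layer transit time is t_i = b_i·n_i / q:
  layer 1 (clay): t_1 = 3.10 × 0.04 / 1.552e-05 = 7992 d
  layer 2 (fine sand): t_2 = 11.5 × 0.18 / 1.552e-05 = 1.334e+05 d
  layer 3 (medium sand): t_3 = 3.53 × 0.31 / 1.552e-05 = 70526 d
Total t = Σ t_i = 2.119e+05 days = 580.2 years.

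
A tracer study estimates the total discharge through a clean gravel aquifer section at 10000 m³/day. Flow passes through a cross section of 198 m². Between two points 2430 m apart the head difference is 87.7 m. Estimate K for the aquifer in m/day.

Hydraulic gradient i = Δh / L = 87.7 / 2430 = 0.03609.
From Q = K·A·i, K = Q / (A·i) = 10000 / (198.0 × 0.03609) = 1399 m/day.

1400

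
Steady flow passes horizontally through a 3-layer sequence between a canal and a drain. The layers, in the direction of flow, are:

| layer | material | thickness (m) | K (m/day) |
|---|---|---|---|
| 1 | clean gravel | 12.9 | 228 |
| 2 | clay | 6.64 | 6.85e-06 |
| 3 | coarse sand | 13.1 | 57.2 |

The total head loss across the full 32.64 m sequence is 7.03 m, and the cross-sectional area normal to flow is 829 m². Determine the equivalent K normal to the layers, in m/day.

Flow is perpendicular to layering, so the layers act in series and the equivalent K is the thickness-weighted harmonic mean.
Total thickness L = 12.9 + 6.64 + 13.1 = 32.64 m.
Σ(b_i/K_i) = 12.9/228 + 6.64/6.85e-06 + 13.1/57.2 = 9.693e+05 d.
K_eq = L / Σ(b_i/K_i) = 32.64 / 9.693e+05 = 3.367e-05 m/day.

3.37e-05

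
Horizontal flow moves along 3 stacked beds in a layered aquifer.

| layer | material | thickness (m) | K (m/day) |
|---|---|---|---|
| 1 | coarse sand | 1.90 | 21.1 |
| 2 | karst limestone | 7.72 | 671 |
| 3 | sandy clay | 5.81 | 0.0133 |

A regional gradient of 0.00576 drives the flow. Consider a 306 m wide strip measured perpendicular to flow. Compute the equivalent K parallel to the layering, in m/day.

Flow is parallel to layering, so each bed carries its own Darcy discharge and the transmissivities add.
Σ(K_i·b_i) = 21.1×1.90 + 671×7.72 + 0.0133×5.81 = 5220 m²/day.
Total thickness b = 15.43 m, so K_eq = Σ(K_i·b_i)/b = 338.3 m/day.

338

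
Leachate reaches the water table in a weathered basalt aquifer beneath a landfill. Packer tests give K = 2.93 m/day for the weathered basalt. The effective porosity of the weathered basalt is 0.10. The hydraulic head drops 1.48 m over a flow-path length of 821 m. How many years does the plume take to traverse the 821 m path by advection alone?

Hydraulic gradient i = Δh / L = 1.48 / 821 = 0.001803.
Darcy flux q = K · i = 2.930 × 0.001803 = 0.005282 m/day.
Seepage velocity v = q / n_e = 0.005282 / 0.10 = 0.05282 m/day.
Travel time t = L / v = 821 / 0.05282 = 15544 days = 42.56 years.

42.6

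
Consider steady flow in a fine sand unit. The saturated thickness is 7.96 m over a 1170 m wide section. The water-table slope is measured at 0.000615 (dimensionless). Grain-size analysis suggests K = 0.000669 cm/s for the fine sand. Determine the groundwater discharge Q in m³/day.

Convert K: 0.000669 cm/s × 864 = 0.5780 m/day.
Cross-sectional area A = 1170 × 7.96 = 9313 m².
Hydraulic gradient i = 0.000615.
Darcy's law: Q = K · A · i = 0.5780 × 9313 × 0.0006150 = 3.311 m³/day.

3.31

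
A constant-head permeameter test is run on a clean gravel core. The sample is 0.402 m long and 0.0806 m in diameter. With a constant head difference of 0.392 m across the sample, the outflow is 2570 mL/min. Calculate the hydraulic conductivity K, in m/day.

744

Cross-sectional area A = π·(d/2)² = π × (0.0806/2)² = 0.005102 m².
Convert discharge: 2570 mL/min = 4.283e-05 m³/s.
Darcy's law rearranged: K = Q·L / (A·Δh) = 4.283e-05 × 0.402 / (0.005102 × 0.392) = 0.008609 m/s = 743.8 m/day.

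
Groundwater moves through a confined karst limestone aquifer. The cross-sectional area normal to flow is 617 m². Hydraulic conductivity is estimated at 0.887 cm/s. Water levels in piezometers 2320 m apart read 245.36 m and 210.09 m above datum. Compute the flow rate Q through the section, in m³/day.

7190

Convert K: 0.887 cm/s × 864 = 766.4 m/day.
Hydraulic gradient i = (245.36 − 210.09) / 2320 = 35.27 / 2320 = 0.01520.
Darcy's law: Q = K · A · i = 766.4 × 617.0 × 0.01520 = 7189 m³/day.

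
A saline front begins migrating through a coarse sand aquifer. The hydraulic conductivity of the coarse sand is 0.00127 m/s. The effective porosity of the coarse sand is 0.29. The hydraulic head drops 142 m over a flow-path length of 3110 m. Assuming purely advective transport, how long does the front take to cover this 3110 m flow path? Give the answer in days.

180

Convert K: 0.00127 m/s × 86400 = 109.7 m/day.
Hydraulic gradient i = Δh / L = 142 / 3110 = 0.04566.
Darcy flux q = K · i = 109.7 × 0.04566 = 5.010 m/day.
Seepage velocity v = q / n_e = 5.010 / 0.29 = 17.28 m/day.
Travel time t = L / v = 3110 / 17.28 = 180.0 days.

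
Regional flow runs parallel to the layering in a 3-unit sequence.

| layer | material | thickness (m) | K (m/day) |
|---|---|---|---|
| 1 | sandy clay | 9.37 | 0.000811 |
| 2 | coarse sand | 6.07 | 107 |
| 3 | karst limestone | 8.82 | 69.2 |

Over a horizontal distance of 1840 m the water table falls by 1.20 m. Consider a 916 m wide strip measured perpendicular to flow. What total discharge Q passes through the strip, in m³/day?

753

Flow is parallel to layering, so each bed carries its own Darcy discharge and the transmissivities add.
Σ(K_i·b_i) = 0.000811×9.37 + 107×6.07 + 69.2×8.82 = 1260 m²/day.
Hydraulic gradient i = Δh / L = 1.20 / 1840 = 0.0006522.
Q = Σ(K_i·b_i) · W · i = 1260 × 916 × 0.0006522 = 752.6 m³/day.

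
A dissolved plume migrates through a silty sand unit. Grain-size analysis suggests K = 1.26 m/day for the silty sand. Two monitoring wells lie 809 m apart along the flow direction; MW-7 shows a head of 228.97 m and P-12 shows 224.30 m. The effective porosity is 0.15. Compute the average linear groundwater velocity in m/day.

Hydraulic gradient i = (228.97 − 224.30) / 809 = 4.67 / 809 = 0.005773.
Darcy flux q = K · i = 1.260 × 0.005773 = 0.007273 m/day.
Seepage velocity v = q / n_e = 0.007273 / 0.15 = 0.04849 m/day.

0.0485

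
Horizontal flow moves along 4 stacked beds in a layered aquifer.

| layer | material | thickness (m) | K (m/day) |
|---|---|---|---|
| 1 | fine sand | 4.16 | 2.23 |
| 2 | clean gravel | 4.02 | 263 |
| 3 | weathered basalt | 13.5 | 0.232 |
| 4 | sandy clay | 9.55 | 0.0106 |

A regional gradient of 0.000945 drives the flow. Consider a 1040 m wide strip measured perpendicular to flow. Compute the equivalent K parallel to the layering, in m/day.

34.3

Flow is parallel to layering, so each bed carries its own Darcy discharge and the transmissivities add.
Σ(K_i·b_i) = 2.23×4.16 + 263×4.02 + 0.232×13.5 + 0.0106×9.55 = 1070 m²/day.
Total thickness b = 31.23 m, so K_eq = Σ(K_i·b_i)/b = 34.25 m/day.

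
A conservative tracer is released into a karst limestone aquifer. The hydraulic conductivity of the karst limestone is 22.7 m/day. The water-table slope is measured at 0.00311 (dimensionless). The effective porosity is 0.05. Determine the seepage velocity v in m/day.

Hydraulic gradient i = 0.00311.
Darcy flux q = K · i = 22.70 × 0.003110 = 0.07060 m/day.
Seepage velocity v = q / n_e = 0.07060 / 0.05 = 1.412 m/day.

1.41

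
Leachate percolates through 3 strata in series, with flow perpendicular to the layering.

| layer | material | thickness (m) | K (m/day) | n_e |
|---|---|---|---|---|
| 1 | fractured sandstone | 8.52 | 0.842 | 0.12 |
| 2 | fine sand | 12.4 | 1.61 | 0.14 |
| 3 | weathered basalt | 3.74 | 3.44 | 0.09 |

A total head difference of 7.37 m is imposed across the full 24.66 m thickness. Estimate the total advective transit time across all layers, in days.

7.94

With flow normal to the layers, continuity requires the same specific discharge q through every layer.
Σ(b_i/K_i) = 8.52/0.842 + 12.4/1.61 + 3.74/3.44 = 18.91 d.
q = Δh / Σ(b_i/K_i) = 7.37 / 18.91 = 0.3898 m/day.
In each layer the seepage velocity is v_i = q/n_i, so the layer transit time is t_i = b_i·n_i / q:
  layer 1 (fractured sandstone): t_1 = 8.52 × 0.12 / 0.3898 = 2.623 d
  layer 2 (fine sand): t_2 = 12.4 × 0.14 / 0.3898 = 4.454 d
  layer 3 (weathered basalt): t_3 = 3.74 × 0.09 / 0.3898 = 0.8636 d
Total t = Σ t_i = 7.940 days.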